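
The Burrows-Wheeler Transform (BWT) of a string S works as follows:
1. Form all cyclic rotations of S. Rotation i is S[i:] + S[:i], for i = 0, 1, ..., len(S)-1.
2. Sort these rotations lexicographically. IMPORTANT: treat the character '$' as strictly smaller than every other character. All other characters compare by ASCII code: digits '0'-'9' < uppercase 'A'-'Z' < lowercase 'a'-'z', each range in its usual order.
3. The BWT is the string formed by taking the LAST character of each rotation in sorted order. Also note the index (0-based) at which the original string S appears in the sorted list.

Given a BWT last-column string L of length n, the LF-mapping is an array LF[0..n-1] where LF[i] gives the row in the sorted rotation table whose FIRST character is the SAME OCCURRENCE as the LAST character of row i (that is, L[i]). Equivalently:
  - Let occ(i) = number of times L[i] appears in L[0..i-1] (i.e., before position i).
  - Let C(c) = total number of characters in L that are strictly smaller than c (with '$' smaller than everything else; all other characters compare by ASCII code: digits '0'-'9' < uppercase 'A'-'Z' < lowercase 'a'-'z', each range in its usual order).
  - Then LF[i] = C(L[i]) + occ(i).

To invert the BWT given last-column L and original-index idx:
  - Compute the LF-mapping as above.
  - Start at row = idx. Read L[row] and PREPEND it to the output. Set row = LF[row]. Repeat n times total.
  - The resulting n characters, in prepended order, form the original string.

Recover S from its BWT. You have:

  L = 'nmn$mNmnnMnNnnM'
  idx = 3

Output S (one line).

LF mapping: 8 5 9 0 6 3 7 10 11 1 12 4 13 14 2
Walk LF starting at row 3, prepending L[row]:
  step 1: row=3, L[3]='$', prepend. Next row=LF[3]=0
  step 2: row=0, L[0]='n', prepend. Next row=LF[0]=8
  step 3: row=8, L[8]='n', prepend. Next row=LF[8]=11
  step 4: row=11, L[11]='N', prepend. Next row=LF[11]=4
  step 5: row=4, L[4]='m', prepend. Next row=LF[4]=6
  step 6: row=6, L[6]='m', prepend. Next row=LF[6]=7
  step 7: row=7, L[7]='n', prepend. Next row=LF[7]=10
  step 8: row=10, L[10]='n', prepend. Next row=LF[10]=12
  step 9: row=12, L[12]='n', prepend. Next row=LF[12]=13
  step 10: row=13, L[13]='n', prepend. Next row=LF[13]=14
  step 11: row=14, L[14]='M', prepend. Next row=LF[14]=2
  step 12: row=2, L[2]='n', prepend. Next row=LF[2]=9
  step 13: row=9, L[9]='M', prepend. Next row=LF[9]=1
  step 14: row=1, L[1]='m', prepend. Next row=LF[1]=5
  step 15: row=5, L[5]='N', prepend. Next row=LF[5]=3
Reversed output: NmMnMnnnnmmNnn$

Answer: NmMnMnnnnmmNnn$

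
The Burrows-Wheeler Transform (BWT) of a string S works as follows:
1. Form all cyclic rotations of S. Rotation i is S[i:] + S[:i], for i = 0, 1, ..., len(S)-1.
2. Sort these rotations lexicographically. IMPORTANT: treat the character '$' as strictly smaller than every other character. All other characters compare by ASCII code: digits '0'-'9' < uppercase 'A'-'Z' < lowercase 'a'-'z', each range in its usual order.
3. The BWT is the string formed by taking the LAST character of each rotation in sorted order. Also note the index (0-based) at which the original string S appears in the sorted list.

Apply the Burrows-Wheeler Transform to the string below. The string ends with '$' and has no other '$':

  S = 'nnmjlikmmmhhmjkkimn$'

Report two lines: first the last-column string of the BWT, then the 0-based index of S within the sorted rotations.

All 20 rotations (rotation i = S[i:]+S[:i]):
  rot[0] = nnmjlikmmmhhmjkkimn$
  rot[1] = nmjlikmmmhhmjkkimn$n
  rot[2] = mjlikmmmhhmjkkimn$nn
  rot[3] = jlikmmmhhmjkkimn$nnm
  rot[4] = likmmmhhmjkkimn$nnmj
  rot[5] = ikmmmhhmjkkimn$nnmjl
  rot[6] = kmmmhhmjkkimn$nnmjli
  rot[7] = mmmhhmjkkimn$nnmjlik
  rot[8] = mmhhmjkkimn$nnmjlikm
  rot[9] = mhhmjkkimn$nnmjlikmm
  rot[10] = hhmjkkimn$nnmjlikmmm
  rot[11] = hmjkkimn$nnmjlikmmmh
  rot[12] = mjkkimn$nnmjlikmmmhh
  rot[13] = jkkimn$nnmjlikmmmhhm
  rot[14] = kkimn$nnmjlikmmmhhmj
  rot[15] = kimn$nnmjlikmmmhhmjk
  rot[16] = imn$nnmjlikmmmhhmjkk
  rot[17] = mn$nnmjlikmmmhhmjkki
  rot[18] = n$nnmjlikmmmhhmjkkim
  rot[19] = $nnmjlikmmmhhmjkkimn
Sorted (with $ < everything):
  sorted[0] = $nnmjlikmmmhhmjkkimn  (last char: 'n')
  sorted[1] = hhmjkkimn$nnmjlikmmm  (last char: 'm')
  sorted[2] = hmjkkimn$nnmjlikmmmh  (last char: 'h')
  sorted[3] = ikmmmhhmjkkimn$nnmjl  (last char: 'l')
  sorted[4] = imn$nnmjlikmmmhhmjkk  (last char: 'k')
  sorted[5] = jkkimn$nnmjlikmmmhhm  (last char: 'm')
  sorted[6] = jlikmmmhhmjkkimn$nnm  (last char: 'm')
  sorted[7] = kimn$nnmjlikmmmhhmjk  (last char: 'k')
  sorted[8] = kkimn$nnmjlikmmmhhmj  (last char: 'j')
  sorted[9] = kmmmhhmjkkimn$nnmjli  (last char: 'i')
  sorted[10] = likmmmhhmjkkimn$nnmj  (last char: 'j')
  sorted[11] = mhhmjkkimn$nnmjlikmm  (last char: 'm')
  sorted[12] = mjkkimn$nnmjlikmmmhh  (last char: 'h')
  sorted[13] = mjlikmmmhhmjkkimn$nn  (last char: 'n')
  sorted[14] = mmhhmjkkimn$nnmjlikm  (last char: 'm')
  sorted[15] = mmmhhmjkkimn$nnmjlik  (last char: 'k')
  sorted[16] = mn$nnmjlikmmmhhmjkki  (last char: 'i')
  sorted[17] = n$nnmjlikmmmhhmjkkim  (last char: 'm')
  sorted[18] = nmjlikmmmhhmjkkimn$n  (last char: 'n')
  sorted[19] = nnmjlikmmmhhmjkkimn$  (last char: '$')
Last column: nmhlkmmkjijmhnmkimn$
Original string S is at sorted index 19

Answer: nmhlkmmkjijmhnmkimn$
19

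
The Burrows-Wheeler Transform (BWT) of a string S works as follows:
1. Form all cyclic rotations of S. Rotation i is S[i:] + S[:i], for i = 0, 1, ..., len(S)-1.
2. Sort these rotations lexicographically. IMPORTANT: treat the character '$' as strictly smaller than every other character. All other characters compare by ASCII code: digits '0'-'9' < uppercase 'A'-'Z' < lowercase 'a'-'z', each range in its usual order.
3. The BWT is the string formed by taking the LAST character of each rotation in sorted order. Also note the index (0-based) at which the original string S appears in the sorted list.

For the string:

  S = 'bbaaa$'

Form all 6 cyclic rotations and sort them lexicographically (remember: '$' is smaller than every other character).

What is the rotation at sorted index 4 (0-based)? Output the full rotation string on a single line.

All 6 rotations (rotation i = S[i:]+S[:i]):
  rot[0] = bbaaa$
  rot[1] = baaa$b
  rot[2] = aaa$bb
  rot[3] = aa$bba
  rot[4] = a$bbaa
  rot[5] = $bbaaa
Sorted (with $ < everything):
  sorted[0] = $bbaaa
  sorted[1] = a$bbaa
  sorted[2] = aa$bba
  sorted[3] = aaa$bb
  sorted[4] = baaa$b
  sorted[5] = bbaaa$
sorted[4] = baaa$b

Answer: baaa$b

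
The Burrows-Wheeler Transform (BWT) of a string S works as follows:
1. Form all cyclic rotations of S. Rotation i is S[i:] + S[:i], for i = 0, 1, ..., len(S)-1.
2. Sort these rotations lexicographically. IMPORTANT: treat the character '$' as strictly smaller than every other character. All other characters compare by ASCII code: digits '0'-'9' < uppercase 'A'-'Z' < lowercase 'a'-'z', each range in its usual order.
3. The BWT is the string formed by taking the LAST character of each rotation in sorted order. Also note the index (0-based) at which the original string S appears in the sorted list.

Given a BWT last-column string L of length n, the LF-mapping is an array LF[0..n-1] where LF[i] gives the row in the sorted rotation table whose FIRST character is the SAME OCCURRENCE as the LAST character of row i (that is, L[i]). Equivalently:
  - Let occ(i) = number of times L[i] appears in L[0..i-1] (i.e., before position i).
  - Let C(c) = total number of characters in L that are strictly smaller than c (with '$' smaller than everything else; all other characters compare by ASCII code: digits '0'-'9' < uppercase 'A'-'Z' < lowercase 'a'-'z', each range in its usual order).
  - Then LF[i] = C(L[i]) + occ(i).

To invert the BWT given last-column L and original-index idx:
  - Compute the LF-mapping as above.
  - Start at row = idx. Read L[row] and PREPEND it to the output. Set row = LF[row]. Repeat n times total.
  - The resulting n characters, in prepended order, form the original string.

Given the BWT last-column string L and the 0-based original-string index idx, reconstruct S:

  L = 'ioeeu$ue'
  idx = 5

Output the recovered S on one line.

Answer: oeeeuui$

Derivation:
LF mapping: 4 5 1 2 6 0 7 3
Walk LF starting at row 5, prepending L[row]:
  step 1: row=5, L[5]='$', prepend. Next row=LF[5]=0
  step 2: row=0, L[0]='i', prepend. Next row=LF[0]=4
  step 3: row=4, L[4]='u', prepend. Next row=LF[4]=6
  step 4: row=6, L[6]='u', prepend. Next row=LF[6]=7
  step 5: row=7, L[7]='e', prepend. Next row=LF[7]=3
  step 6: row=3, L[3]='e', prepend. Next row=LF[3]=2
  step 7: row=2, L[2]='e', prepend. Next row=LF[2]=1
  step 8: row=1, L[1]='o', prepend. Next row=LF[1]=5
Reversed output: oeeeuui$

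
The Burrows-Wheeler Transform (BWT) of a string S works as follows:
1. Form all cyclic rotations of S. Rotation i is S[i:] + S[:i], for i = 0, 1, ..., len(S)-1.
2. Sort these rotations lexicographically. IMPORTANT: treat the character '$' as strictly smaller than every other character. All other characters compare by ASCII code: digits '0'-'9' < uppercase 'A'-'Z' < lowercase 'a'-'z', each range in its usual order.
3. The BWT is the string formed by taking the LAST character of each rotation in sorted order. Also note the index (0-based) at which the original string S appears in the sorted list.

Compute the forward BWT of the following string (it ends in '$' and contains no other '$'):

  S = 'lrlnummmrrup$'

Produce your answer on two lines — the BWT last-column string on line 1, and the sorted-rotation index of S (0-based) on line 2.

Answer: pr$ummlulmrnr
2

Derivation:
All 13 rotations (rotation i = S[i:]+S[:i]):
  rot[0] = lrlnummmrrup$
  rot[1] = rlnummmrrup$l
  rot[2] = lnummmrrup$lr
  rot[3] = nummmrrup$lrl
  rot[4] = ummmrrup$lrln
  rot[5] = mmmrrup$lrlnu
  rot[6] = mmrrup$lrlnum
  rot[7] = mrrup$lrlnumm
  rot[8] = rrup$lrlnummm
  rot[9] = rup$lrlnummmr
  rot[10] = up$lrlnummmrr
  rot[11] = p$lrlnummmrru
  rot[12] = $lrlnummmrrup
Sorted (with $ < everything):
  sorted[0] = $lrlnummmrrup  (last char: 'p')
  sorted[1] = lnummmrrup$lr  (last char: 'r')
  sorted[2] = lrlnummmrrup$  (last char: '$')
  sorted[3] = mmmrrup$lrlnu  (last char: 'u')
  sorted[4] = mmrrup$lrlnum  (last char: 'm')
  sorted[5] = mrrup$lrlnumm  (last char: 'm')
  sorted[6] = nummmrrup$lrl  (last char: 'l')
  sorted[7] = p$lrlnummmrru  (last char: 'u')
  sorted[8] = rlnummmrrup$l  (last char: 'l')
  sorted[9] = rrup$lrlnummm  (last char: 'm')
  sorted[10] = rup$lrlnummmr  (last char: 'r')
  sorted[11] = ummmrrup$lrln  (last char: 'n')
  sorted[12] = up$lrlnummmrr  (last char: 'r')
Last column: pr$ummlulmrnr
Original string S is at sorted index 2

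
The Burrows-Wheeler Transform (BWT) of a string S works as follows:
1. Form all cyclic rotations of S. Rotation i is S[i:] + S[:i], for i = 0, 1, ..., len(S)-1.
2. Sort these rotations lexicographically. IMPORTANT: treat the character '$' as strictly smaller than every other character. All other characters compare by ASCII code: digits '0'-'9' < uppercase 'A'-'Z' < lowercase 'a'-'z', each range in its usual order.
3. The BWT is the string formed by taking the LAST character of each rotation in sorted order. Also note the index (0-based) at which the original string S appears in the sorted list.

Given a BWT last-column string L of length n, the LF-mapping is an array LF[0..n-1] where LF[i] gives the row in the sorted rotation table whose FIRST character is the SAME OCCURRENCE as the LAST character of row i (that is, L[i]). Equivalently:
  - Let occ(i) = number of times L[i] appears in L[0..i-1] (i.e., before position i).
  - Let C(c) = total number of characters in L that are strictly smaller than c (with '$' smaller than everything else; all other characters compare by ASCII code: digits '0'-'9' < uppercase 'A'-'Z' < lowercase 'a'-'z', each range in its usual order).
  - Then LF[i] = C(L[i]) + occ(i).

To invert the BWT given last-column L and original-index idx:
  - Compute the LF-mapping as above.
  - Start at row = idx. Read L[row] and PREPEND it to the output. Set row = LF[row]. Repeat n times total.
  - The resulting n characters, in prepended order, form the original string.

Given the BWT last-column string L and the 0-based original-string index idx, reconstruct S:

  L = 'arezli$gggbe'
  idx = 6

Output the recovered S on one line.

LF mapping: 1 10 3 11 9 8 0 5 6 7 2 4
Walk LF starting at row 6, prepending L[row]:
  step 1: row=6, L[6]='$', prepend. Next row=LF[6]=0
  step 2: row=0, L[0]='a', prepend. Next row=LF[0]=1
  step 3: row=1, L[1]='r', prepend. Next row=LF[1]=10
  step 4: row=10, L[10]='b', prepend. Next row=LF[10]=2
  step 5: row=2, L[2]='e', prepend. Next row=LF[2]=3
  step 6: row=3, L[3]='z', prepend. Next row=LF[3]=11
  step 7: row=11, L[11]='e', prepend. Next row=LF[11]=4
  step 8: row=4, L[4]='l', prepend. Next row=LF[4]=9
  step 9: row=9, L[9]='g', prepend. Next row=LF[9]=7
  step 10: row=7, L[7]='g', prepend. Next row=LF[7]=5
  step 11: row=5, L[5]='i', prepend. Next row=LF[5]=8
  step 12: row=8, L[8]='g', prepend. Next row=LF[8]=6
Reversed output: gigglezebra$

Answer: gigglezebra$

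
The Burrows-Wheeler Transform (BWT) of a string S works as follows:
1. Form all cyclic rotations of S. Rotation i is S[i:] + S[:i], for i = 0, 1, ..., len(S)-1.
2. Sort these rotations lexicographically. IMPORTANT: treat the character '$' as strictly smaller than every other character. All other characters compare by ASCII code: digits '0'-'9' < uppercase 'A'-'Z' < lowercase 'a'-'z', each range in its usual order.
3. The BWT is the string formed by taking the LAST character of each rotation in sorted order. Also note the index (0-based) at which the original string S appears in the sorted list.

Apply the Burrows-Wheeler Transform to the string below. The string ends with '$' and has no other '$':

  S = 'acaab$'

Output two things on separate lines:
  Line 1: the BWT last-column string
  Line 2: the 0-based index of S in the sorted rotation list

Answer: bca$aa
3

Derivation:
All 6 rotations (rotation i = S[i:]+S[:i]):
  rot[0] = acaab$
  rot[1] = caab$a
  rot[2] = aab$ac
  rot[3] = ab$aca
  rot[4] = b$acaa
  rot[5] = $acaab
Sorted (with $ < everything):
  sorted[0] = $acaab  (last char: 'b')
  sorted[1] = aab$ac  (last char: 'c')
  sorted[2] = ab$aca  (last char: 'a')
  sorted[3] = acaab$  (last char: '$')
  sorted[4] = b$acaa  (last char: 'a')
  sorted[5] = caab$a  (last char: 'a')
Last column: bca$aa
Original string S is at sorted index 3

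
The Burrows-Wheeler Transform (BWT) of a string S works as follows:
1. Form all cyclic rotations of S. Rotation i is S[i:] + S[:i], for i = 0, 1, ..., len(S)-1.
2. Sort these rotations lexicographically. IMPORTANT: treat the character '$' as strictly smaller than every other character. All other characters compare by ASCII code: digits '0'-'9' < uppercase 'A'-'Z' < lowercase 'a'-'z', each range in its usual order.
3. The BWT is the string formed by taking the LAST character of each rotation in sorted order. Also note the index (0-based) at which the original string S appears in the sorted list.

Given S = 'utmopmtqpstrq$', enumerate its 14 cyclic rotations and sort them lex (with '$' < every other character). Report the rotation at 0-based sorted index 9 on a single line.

All 14 rotations (rotation i = S[i:]+S[:i]):
  rot[0] = utmopmtqpstrq$
  rot[1] = tmopmtqpstrq$u
  rot[2] = mopmtqpstrq$ut
  rot[3] = opmtqpstrq$utm
  rot[4] = pmtqpstrq$utmo
  rot[5] = mtqpstrq$utmop
  rot[6] = tqpstrq$utmopm
  rot[7] = qpstrq$utmopmt
  rot[8] = pstrq$utmopmtq
  rot[9] = strq$utmopmtqp
  rot[10] = trq$utmopmtqps
  rot[11] = rq$utmopmtqpst
  rot[12] = q$utmopmtqpstr
  rot[13] = $utmopmtqpstrq
Sorted (with $ < everything):
  sorted[0] = $utmopmtqpstrq
  sorted[1] = mopmtqpstrq$ut
  sorted[2] = mtqpstrq$utmop
  sorted[3] = opmtqpstrq$utm
  sorted[4] = pmtqpstrq$utmo
  sorted[5] = pstrq$utmopmtq
  sorted[6] = q$utmopmtqpstr
  sorted[7] = qpstrq$utmopmt
  sorted[8] = rq$utmopmtqpst
  sorted[9] = strq$utmopmtqp
  sorted[10] = tmopmtqpstrq$u
  sorted[11] = tqpstrq$utmopm
  sorted[12] = trq$utmopmtqps
  sorted[13] = utmopmtqpstrq$
sorted[9] = strq$utmopmtqp

Answer: strq$utmopmtqp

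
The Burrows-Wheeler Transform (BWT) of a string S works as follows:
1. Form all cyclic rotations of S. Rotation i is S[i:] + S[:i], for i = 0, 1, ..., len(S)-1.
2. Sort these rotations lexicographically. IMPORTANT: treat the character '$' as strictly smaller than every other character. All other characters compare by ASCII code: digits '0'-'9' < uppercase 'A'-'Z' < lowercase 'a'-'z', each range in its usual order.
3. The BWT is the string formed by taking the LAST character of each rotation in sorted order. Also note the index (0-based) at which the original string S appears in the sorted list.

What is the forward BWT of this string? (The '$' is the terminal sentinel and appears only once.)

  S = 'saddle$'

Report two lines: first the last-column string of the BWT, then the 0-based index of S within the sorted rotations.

All 7 rotations (rotation i = S[i:]+S[:i]):
  rot[0] = saddle$
  rot[1] = addle$s
  rot[2] = ddle$sa
  rot[3] = dle$sad
  rot[4] = le$sadd
  rot[5] = e$saddl
  rot[6] = $saddle
Sorted (with $ < everything):
  sorted[0] = $saddle  (last char: 'e')
  sorted[1] = addle$s  (last char: 's')
  sorted[2] = ddle$sa  (last char: 'a')
  sorted[3] = dle$sad  (last char: 'd')
  sorted[4] = e$saddl  (last char: 'l')
  sorted[5] = le$sadd  (last char: 'd')
  sorted[6] = saddle$  (last char: '$')
Last column: esadld$
Original string S is at sorted index 6

Answer: esadld$
6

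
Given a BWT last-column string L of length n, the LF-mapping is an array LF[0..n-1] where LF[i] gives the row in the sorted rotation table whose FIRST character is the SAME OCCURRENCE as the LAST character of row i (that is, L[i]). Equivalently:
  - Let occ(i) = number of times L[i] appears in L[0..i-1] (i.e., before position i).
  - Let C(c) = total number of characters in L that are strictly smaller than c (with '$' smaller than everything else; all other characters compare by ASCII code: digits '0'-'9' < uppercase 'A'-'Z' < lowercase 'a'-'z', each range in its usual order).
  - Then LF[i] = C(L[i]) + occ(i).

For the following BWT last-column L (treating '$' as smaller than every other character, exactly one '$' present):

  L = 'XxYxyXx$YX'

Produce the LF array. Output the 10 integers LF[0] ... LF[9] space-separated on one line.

Char counts: '$':1, 'X':3, 'Y':2, 'x':3, 'y':1
C (first-col start): C('$')=0, C('X')=1, C('Y')=4, C('x')=6, C('y')=9
L[0]='X': occ=0, LF[0]=C('X')+0=1+0=1
L[1]='x': occ=0, LF[1]=C('x')+0=6+0=6
L[2]='Y': occ=0, LF[2]=C('Y')+0=4+0=4
L[3]='x': occ=1, LF[3]=C('x')+1=6+1=7
L[4]='y': occ=0, LF[4]=C('y')+0=9+0=9
L[5]='X': occ=1, LF[5]=C('X')+1=1+1=2
L[6]='x': occ=2, LF[6]=C('x')+2=6+2=8
L[7]='$': occ=0, LF[7]=C('$')+0=0+0=0
L[8]='Y': occ=1, LF[8]=C('Y')+1=4+1=5
L[9]='X': occ=2, LF[9]=C('X')+2=1+2=3

Answer: 1 6 4 7 9 2 8 0 5 3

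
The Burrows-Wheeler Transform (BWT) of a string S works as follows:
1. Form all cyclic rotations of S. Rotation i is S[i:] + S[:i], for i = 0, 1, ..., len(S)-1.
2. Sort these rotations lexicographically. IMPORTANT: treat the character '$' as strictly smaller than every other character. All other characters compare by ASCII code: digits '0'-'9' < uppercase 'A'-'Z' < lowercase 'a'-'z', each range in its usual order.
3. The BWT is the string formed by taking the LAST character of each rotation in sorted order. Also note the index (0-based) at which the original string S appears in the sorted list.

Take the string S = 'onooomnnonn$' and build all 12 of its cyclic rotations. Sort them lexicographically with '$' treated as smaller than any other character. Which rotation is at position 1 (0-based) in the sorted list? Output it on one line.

Answer: mnnonn$onooo

Derivation:
All 12 rotations (rotation i = S[i:]+S[:i]):
  rot[0] = onooomnnonn$
  rot[1] = nooomnnonn$o
  rot[2] = ooomnnonn$on
  rot[3] = oomnnonn$ono
  rot[4] = omnnonn$onoo
  rot[5] = mnnonn$onooo
  rot[6] = nnonn$onooom
  rot[7] = nonn$onooomn
  rot[8] = onn$onooomnn
  rot[9] = nn$onooomnno
  rot[10] = n$onooomnnon
  rot[11] = $onooomnnonn
Sorted (with $ < everything):
  sorted[0] = $onooomnnonn
  sorted[1] = mnnonn$onooo
  sorted[2] = n$onooomnnon
  sorted[3] = nn$onooomnno
  sorted[4] = nnonn$onooom
  sorted[5] = nonn$onooomn
  sorted[6] = nooomnnonn$o
  sorted[7] = omnnonn$onoo
  sorted[8] = onn$onooomnn
  sorted[9] = onooomnnonn$
  sorted[10] = oomnnonn$ono
  sorted[11] = ooomnnonn$on
sorted[1] = mnnonn$onooo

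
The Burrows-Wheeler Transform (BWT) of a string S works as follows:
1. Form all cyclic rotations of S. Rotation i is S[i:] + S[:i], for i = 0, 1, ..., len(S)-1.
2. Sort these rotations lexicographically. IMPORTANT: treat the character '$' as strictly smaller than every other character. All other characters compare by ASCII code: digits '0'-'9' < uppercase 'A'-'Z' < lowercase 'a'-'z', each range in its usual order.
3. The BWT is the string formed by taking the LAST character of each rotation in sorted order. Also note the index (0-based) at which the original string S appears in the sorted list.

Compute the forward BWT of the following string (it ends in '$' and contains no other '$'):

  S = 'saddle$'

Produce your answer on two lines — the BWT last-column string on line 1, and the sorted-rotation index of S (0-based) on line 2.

All 7 rotations (rotation i = S[i:]+S[:i]):
  rot[0] = saddle$
  rot[1] = addle$s
  rot[2] = ddle$sa
  rot[3] = dle$sad
  rot[4] = le$sadd
  rot[5] = e$saddl
  rot[6] = $saddle
Sorted (with $ < everything):
  sorted[0] = $saddle  (last char: 'e')
  sorted[1] = addle$s  (last char: 's')
  sorted[2] = ddle$sa  (last char: 'a')
  sorted[3] = dle$sad  (last char: 'd')
  sorted[4] = e$saddl  (last char: 'l')
  sorted[5] = le$sadd  (last char: 'd')
  sorted[6] = saddle$  (last char: '$')
Last column: esadld$
Original string S is at sorted index 6

Answer: esadld$
6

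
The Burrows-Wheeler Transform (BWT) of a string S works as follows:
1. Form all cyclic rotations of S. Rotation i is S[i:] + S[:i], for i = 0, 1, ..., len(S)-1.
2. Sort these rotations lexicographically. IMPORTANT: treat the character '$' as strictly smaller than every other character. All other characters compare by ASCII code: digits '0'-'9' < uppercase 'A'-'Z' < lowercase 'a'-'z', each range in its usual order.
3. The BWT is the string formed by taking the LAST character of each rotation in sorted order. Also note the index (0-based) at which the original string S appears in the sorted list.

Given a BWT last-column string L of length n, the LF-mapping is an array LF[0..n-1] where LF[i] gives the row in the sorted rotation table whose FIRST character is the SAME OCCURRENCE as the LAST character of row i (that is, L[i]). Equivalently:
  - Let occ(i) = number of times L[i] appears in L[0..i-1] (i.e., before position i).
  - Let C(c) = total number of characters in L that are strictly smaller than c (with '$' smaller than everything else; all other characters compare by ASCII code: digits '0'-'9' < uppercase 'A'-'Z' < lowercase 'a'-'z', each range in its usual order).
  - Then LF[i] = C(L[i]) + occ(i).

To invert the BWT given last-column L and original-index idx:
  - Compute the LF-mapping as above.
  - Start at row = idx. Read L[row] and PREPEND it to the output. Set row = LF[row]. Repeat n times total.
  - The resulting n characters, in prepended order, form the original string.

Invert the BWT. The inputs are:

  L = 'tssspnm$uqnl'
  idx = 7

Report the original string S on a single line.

Answer: slusmqsnpnt$

Derivation:
LF mapping: 10 7 8 9 5 3 2 0 11 6 4 1
Walk LF starting at row 7, prepending L[row]:
  step 1: row=7, L[7]='$', prepend. Next row=LF[7]=0
  step 2: row=0, L[0]='t', prepend. Next row=LF[0]=10
  step 3: row=10, L[10]='n', prepend. Next row=LF[10]=4
  step 4: row=4, L[4]='p', prepend. Next row=LF[4]=5
  step 5: row=5, L[5]='n', prepend. Next row=LF[5]=3
  step 6: row=3, L[3]='s', prepend. Next row=LF[3]=9
  step 7: row=9, L[9]='q', prepend. Next row=LF[9]=6
  step 8: row=6, L[6]='m', prepend. Next row=LF[6]=2
  step 9: row=2, L[2]='s', prepend. Next row=LF[2]=8
  step 10: row=8, L[8]='u', prepend. Next row=LF[8]=11
  step 11: row=11, L[11]='l', prepend. Next row=LF[11]=1
  step 12: row=1, L[1]='s', prepend. Next row=LF[1]=7
Reversed output: slusmqsnpnt$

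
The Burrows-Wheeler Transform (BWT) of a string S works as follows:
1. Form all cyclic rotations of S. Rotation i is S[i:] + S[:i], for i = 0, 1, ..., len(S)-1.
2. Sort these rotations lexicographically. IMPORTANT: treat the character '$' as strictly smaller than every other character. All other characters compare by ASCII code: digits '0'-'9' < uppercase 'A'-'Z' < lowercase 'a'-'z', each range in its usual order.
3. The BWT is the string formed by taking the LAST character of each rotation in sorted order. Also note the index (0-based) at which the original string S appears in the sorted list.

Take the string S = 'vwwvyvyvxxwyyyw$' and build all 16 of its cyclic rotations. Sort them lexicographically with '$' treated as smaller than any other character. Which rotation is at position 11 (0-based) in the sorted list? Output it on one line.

Answer: yvxxwyyyw$vwwvyv

Derivation:
All 16 rotations (rotation i = S[i:]+S[:i]):
  rot[0] = vwwvyvyvxxwyyyw$
  rot[1] = wwvyvyvxxwyyyw$v
  rot[2] = wvyvyvxxwyyyw$vw
  rot[3] = vyvyvxxwyyyw$vww
  rot[4] = yvyvxxwyyyw$vwwv
  rot[5] = vyvxxwyyyw$vwwvy
  rot[6] = yvxxwyyyw$vwwvyv
  rot[7] = vxxwyyyw$vwwvyvy
  rot[8] = xxwyyyw$vwwvyvyv
  rot[9] = xwyyyw$vwwvyvyvx
  rot[10] = wyyyw$vwwvyvyvxx
  rot[11] = yyyw$vwwvyvyvxxw
  rot[12] = yyw$vwwvyvyvxxwy
  rot[13] = yw$vwwvyvyvxxwyy
  rot[14] = w$vwwvyvyvxxwyyy
  rot[15] = $vwwvyvyvxxwyyyw
Sorted (with $ < everything):
  sorted[0] = $vwwvyvyvxxwyyyw
  sorted[1] = vwwvyvyvxxwyyyw$
  sorted[2] = vxxwyyyw$vwwvyvy
  sorted[3] = vyvxxwyyyw$vwwvy
  sorted[4] = vyvyvxxwyyyw$vww
  sorted[5] = w$vwwvyvyvxxwyyy
  sorted[6] = wvyvyvxxwyyyw$vw
  sorted[7] = wwvyvyvxxwyyyw$v
  sorted[8] = wyyyw$vwwvyvyvxx
  sorted[9] = xwyyyw$vwwvyvyvx
  sorted[10] = xxwyyyw$vwwvyvyv
  sorted[11] = yvxxwyyyw$vwwvyv
  sorted[12] = yvyvxxwyyyw$vwwv
  sorted[13] = yw$vwwvyvyvxxwyy
  sorted[14] = yyw$vwwvyvyvxxwy
  sorted[15] = yyyw$vwwvyvyvxxw
sorted[11] = yvxxwyyyw$vwwvyv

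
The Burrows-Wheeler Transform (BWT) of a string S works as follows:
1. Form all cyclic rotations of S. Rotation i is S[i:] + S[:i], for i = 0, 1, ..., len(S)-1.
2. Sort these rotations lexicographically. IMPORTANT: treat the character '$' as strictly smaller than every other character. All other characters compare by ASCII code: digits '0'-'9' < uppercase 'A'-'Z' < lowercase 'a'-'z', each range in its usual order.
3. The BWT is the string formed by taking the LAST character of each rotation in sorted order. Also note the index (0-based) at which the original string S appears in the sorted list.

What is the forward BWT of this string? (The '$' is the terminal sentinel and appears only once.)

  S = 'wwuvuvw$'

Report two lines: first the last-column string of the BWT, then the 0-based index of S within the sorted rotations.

Answer: wwvuuvw$
7

Derivation:
All 8 rotations (rotation i = S[i:]+S[:i]):
  rot[0] = wwuvuvw$
  rot[1] = wuvuvw$w
  rot[2] = uvuvw$ww
  rot[3] = vuvw$wwu
  rot[4] = uvw$wwuv
  rot[5] = vw$wwuvu
  rot[6] = w$wwuvuv
  rot[7] = $wwuvuvw
Sorted (with $ < everything):
  sorted[0] = $wwuvuvw  (last char: 'w')
  sorted[1] = uvuvw$ww  (last char: 'w')
  sorted[2] = uvw$wwuv  (last char: 'v')
  sorted[3] = vuvw$wwu  (last char: 'u')
  sorted[4] = vw$wwuvu  (last char: 'u')
  sorted[5] = w$wwuvuv  (last char: 'v')
  sorted[6] = wuvuvw$w  (last char: 'w')
  sorted[7] = wwuvuvw$  (last char: '$')
Last column: wwvuuvw$
Original string S is at sorted index 7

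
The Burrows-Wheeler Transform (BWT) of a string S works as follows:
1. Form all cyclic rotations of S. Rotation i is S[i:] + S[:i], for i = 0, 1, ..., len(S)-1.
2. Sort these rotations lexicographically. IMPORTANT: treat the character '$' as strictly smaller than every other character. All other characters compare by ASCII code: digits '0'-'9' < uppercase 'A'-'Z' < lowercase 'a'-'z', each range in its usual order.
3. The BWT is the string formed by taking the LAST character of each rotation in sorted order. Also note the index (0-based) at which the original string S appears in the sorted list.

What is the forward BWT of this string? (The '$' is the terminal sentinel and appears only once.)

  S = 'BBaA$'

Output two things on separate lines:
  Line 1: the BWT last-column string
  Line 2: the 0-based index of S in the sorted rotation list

Answer: Aa$BB
2

Derivation:
All 5 rotations (rotation i = S[i:]+S[:i]):
  rot[0] = BBaA$
  rot[1] = BaA$B
  rot[2] = aA$BB
  rot[3] = A$BBa
  rot[4] = $BBaA
Sorted (with $ < everything):
  sorted[0] = $BBaA  (last char: 'A')
  sorted[1] = A$BBa  (last char: 'a')
  sorted[2] = BBaA$  (last char: '$')
  sorted[3] = BaA$B  (last char: 'B')
  sorted[4] = aA$BB  (last char: 'B')
Last column: Aa$BB
Original string S is at sorted index 2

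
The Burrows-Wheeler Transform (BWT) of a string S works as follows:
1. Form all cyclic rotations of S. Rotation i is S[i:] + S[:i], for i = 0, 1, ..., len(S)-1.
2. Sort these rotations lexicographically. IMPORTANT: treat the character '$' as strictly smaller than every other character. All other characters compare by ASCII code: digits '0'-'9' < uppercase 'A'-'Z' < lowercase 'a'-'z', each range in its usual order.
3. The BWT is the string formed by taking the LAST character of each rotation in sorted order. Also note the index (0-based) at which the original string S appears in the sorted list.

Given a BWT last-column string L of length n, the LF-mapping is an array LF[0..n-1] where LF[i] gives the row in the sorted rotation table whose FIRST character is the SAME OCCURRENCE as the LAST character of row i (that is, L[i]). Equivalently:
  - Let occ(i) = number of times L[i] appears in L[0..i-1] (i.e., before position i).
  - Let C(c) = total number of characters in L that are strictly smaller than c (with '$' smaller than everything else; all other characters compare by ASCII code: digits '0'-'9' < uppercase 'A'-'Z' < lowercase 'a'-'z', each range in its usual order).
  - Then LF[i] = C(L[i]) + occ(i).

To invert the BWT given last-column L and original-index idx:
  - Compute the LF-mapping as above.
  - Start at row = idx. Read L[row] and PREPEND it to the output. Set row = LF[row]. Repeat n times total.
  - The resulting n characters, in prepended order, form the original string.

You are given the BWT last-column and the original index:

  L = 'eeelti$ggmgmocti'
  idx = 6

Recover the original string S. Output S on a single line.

LF mapping: 2 3 4 10 14 8 0 5 6 11 7 12 13 1 15 9
Walk LF starting at row 6, prepending L[row]:
  step 1: row=6, L[6]='$', prepend. Next row=LF[6]=0
  step 2: row=0, L[0]='e', prepend. Next row=LF[0]=2
  step 3: row=2, L[2]='e', prepend. Next row=LF[2]=4
  step 4: row=4, L[4]='t', prepend. Next row=LF[4]=14
  step 5: row=14, L[14]='t', prepend. Next row=LF[14]=15
  step 6: row=15, L[15]='i', prepend. Next row=LF[15]=9
  step 7: row=9, L[9]='m', prepend. Next row=LF[9]=11
  step 8: row=11, L[11]='m', prepend. Next row=LF[11]=12
  step 9: row=12, L[12]='o', prepend. Next row=LF[12]=13
  step 10: row=13, L[13]='c', prepend. Next row=LF[13]=1
  step 11: row=1, L[1]='e', prepend. Next row=LF[1]=3
  step 12: row=3, L[3]='l', prepend. Next row=LF[3]=10
  step 13: row=10, L[10]='g', prepend. Next row=LF[10]=7
  step 14: row=7, L[7]='g', prepend. Next row=LF[7]=5
  step 15: row=5, L[5]='i', prepend. Next row=LF[5]=8
  step 16: row=8, L[8]='g', prepend. Next row=LF[8]=6
Reversed output: gigglecommittee$

Answer: gigglecommittee$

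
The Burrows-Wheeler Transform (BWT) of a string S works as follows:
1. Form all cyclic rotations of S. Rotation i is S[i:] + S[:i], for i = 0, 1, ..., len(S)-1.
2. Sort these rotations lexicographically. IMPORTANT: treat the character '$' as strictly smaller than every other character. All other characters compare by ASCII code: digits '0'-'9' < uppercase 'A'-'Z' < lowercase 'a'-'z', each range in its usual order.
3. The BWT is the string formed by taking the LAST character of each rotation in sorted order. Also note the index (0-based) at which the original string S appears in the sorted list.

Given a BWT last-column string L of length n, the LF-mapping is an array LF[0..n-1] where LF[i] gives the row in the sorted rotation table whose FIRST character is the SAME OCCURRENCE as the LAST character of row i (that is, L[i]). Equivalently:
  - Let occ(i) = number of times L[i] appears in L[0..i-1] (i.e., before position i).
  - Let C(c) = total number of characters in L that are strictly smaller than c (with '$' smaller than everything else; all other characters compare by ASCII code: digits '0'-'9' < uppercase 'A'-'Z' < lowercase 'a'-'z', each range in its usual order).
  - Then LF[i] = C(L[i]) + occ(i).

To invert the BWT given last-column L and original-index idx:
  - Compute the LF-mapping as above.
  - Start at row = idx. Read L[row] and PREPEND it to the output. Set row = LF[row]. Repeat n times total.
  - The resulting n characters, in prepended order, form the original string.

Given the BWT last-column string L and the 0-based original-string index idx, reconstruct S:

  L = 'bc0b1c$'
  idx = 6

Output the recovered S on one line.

Answer: cc01bb$

Derivation:
LF mapping: 3 5 1 4 2 6 0
Walk LF starting at row 6, prepending L[row]:
  step 1: row=6, L[6]='$', prepend. Next row=LF[6]=0
  step 2: row=0, L[0]='b', prepend. Next row=LF[0]=3
  step 3: row=3, L[3]='b', prepend. Next row=LF[3]=4
  step 4: row=4, L[4]='1', prepend. Next row=LF[4]=2
  step 5: row=2, L[2]='0', prepend. Next row=LF[2]=1
  step 6: row=1, L[1]='c', prepend. Next row=LF[1]=5
  step 7: row=5, L[5]='c', prepend. Next row=LF[5]=6
Reversed output: cc01bb$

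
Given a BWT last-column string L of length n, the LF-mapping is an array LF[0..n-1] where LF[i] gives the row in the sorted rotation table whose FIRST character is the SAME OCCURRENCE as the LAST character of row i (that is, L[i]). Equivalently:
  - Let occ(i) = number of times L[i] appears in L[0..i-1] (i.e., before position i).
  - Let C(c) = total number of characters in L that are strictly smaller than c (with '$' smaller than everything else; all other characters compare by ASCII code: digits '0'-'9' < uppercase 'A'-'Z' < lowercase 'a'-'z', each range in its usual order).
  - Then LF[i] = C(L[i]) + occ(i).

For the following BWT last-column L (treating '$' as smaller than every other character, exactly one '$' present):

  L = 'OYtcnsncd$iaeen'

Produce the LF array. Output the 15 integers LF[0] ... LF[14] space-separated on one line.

Answer: 1 2 14 4 10 13 11 5 6 0 9 3 7 8 12

Derivation:
Char counts: '$':1, 'O':1, 'Y':1, 'a':1, 'c':2, 'd':1, 'e':2, 'i':1, 'n':3, 's':1, 't':1
C (first-col start): C('$')=0, C('O')=1, C('Y')=2, C('a')=3, C('c')=4, C('d')=6, C('e')=7, C('i')=9, C('n')=10, C('s')=13, C('t')=14
L[0]='O': occ=0, LF[0]=C('O')+0=1+0=1
L[1]='Y': occ=0, LF[1]=C('Y')+0=2+0=2
L[2]='t': occ=0, LF[2]=C('t')+0=14+0=14
L[3]='c': occ=0, LF[3]=C('c')+0=4+0=4
L[4]='n': occ=0, LF[4]=C('n')+0=10+0=10
L[5]='s': occ=0, LF[5]=C('s')+0=13+0=13
L[6]='n': occ=1, LF[6]=C('n')+1=10+1=11
L[7]='c': occ=1, LF[7]=C('c')+1=4+1=5
L[8]='d': occ=0, LF[8]=C('d')+0=6+0=6
L[9]='$': occ=0, LF[9]=C('$')+0=0+0=0
L[10]='i': occ=0, LF[10]=C('i')+0=9+0=9
L[11]='a': occ=0, LF[11]=C('a')+0=3+0=3
L[12]='e': occ=0, LF[12]=C('e')+0=7+0=7
L[13]='e': occ=1, LF[13]=C('e')+1=7+1=8
L[14]='n': occ=2, LF[14]=C('n')+2=10+2=12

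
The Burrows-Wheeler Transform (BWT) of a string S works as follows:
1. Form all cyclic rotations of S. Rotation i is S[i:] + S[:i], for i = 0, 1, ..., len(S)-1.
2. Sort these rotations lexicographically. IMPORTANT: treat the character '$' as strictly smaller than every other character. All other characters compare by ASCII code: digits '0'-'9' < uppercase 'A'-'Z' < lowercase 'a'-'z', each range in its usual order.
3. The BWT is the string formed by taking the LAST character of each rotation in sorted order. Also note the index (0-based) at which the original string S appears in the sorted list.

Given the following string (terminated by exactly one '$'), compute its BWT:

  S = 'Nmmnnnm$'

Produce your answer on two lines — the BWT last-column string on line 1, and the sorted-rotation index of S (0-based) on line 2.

Answer: m$nNmnnm
1

Derivation:
All 8 rotations (rotation i = S[i:]+S[:i]):
  rot[0] = Nmmnnnm$
  rot[1] = mmnnnm$N
  rot[2] = mnnnm$Nm
  rot[3] = nnnm$Nmm
  rot[4] = nnm$Nmmn
  rot[5] = nm$Nmmnn
  rot[6] = m$Nmmnnn
  rot[7] = $Nmmnnnm
Sorted (with $ < everything):
  sorted[0] = $Nmmnnnm  (last char: 'm')
  sorted[1] = Nmmnnnm$  (last char: '$')
  sorted[2] = m$Nmmnnn  (last char: 'n')
  sorted[3] = mmnnnm$N  (last char: 'N')
  sorted[4] = mnnnm$Nm  (last char: 'm')
  sorted[5] = nm$Nmmnn  (last char: 'n')
  sorted[6] = nnm$Nmmn  (last char: 'n')
  sorted[7] = nnnm$Nmm  (last char: 'm')
Last column: m$nNmnnm
Original string S is at sorted index 1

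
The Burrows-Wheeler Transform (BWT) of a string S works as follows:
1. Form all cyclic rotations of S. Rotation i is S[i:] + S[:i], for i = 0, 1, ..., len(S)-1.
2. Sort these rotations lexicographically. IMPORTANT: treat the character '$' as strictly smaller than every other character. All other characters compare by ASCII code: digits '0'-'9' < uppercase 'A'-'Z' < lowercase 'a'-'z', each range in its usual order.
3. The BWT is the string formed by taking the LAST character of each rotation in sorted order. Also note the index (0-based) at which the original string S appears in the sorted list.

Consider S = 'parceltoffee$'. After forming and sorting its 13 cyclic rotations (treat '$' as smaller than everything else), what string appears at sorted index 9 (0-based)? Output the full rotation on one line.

All 13 rotations (rotation i = S[i:]+S[:i]):
  rot[0] = parceltoffee$
  rot[1] = arceltoffee$p
  rot[2] = rceltoffee$pa
  rot[3] = celtoffee$par
  rot[4] = eltoffee$parc
  rot[5] = ltoffee$parce
  rot[6] = toffee$parcel
  rot[7] = offee$parcelt
  rot[8] = ffee$parcelto
  rot[9] = fee$parceltof
  rot[10] = ee$parceltoff
  rot[11] = e$parceltoffe
  rot[12] = $parceltoffee
Sorted (with $ < everything):
  sorted[0] = $parceltoffee
  sorted[1] = arceltoffee$p
  sorted[2] = celtoffee$par
  sorted[3] = e$parceltoffe
  sorted[4] = ee$parceltoff
  sorted[5] = eltoffee$parc
  sorted[6] = fee$parceltof
  sorted[7] = ffee$parcelto
  sorted[8] = ltoffee$parce
  sorted[9] = offee$parcelt
  sorted[10] = parceltoffee$
  sorted[11] = rceltoffee$pa
  sorted[12] = toffee$parcel
sorted[9] = offee$parcelt

Answer: offee$parcelt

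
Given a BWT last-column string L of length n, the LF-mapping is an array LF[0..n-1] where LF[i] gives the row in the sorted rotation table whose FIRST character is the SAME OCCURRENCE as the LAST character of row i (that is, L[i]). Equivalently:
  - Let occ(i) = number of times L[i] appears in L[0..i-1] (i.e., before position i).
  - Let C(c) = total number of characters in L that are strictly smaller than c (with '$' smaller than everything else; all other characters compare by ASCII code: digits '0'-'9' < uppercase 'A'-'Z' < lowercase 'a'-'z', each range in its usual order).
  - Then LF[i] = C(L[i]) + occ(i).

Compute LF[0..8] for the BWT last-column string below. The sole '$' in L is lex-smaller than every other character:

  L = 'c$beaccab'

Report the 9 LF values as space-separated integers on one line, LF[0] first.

Answer: 5 0 3 8 1 6 7 2 4

Derivation:
Char counts: '$':1, 'a':2, 'b':2, 'c':3, 'e':1
C (first-col start): C('$')=0, C('a')=1, C('b')=3, C('c')=5, C('e')=8
L[0]='c': occ=0, LF[0]=C('c')+0=5+0=5
L[1]='$': occ=0, LF[1]=C('$')+0=0+0=0
L[2]='b': occ=0, LF[2]=C('b')+0=3+0=3
L[3]='e': occ=0, LF[3]=C('e')+0=8+0=8
L[4]='a': occ=0, LF[4]=C('a')+0=1+0=1
L[5]='c': occ=1, LF[5]=C('c')+1=5+1=6
L[6]='c': occ=2, LF[6]=C('c')+2=5+2=7
L[7]='a': occ=1, LF[7]=C('a')+1=1+1=2
L[8]='b': occ=1, LF[8]=C('b')+1=3+1=4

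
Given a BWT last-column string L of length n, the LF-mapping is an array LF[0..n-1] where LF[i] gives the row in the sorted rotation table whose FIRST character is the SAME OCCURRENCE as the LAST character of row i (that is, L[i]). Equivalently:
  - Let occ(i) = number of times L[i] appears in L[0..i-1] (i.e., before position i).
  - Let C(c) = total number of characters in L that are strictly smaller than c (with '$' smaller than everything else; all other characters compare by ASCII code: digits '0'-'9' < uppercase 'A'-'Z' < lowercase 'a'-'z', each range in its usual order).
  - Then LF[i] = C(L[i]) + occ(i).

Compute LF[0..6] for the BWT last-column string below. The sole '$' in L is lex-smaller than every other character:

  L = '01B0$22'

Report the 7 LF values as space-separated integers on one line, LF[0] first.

Char counts: '$':1, '0':2, '1':1, '2':2, 'B':1
C (first-col start): C('$')=0, C('0')=1, C('1')=3, C('2')=4, C('B')=6
L[0]='0': occ=0, LF[0]=C('0')+0=1+0=1
L[1]='1': occ=0, LF[1]=C('1')+0=3+0=3
L[2]='B': occ=0, LF[2]=C('B')+0=6+0=6
L[3]='0': occ=1, LF[3]=C('0')+1=1+1=2
L[4]='$': occ=0, LF[4]=C('$')+0=0+0=0
L[5]='2': occ=0, LF[5]=C('2')+0=4+0=4
L[6]='2': occ=1, LF[6]=C('2')+1=4+1=5

Answer: 1 3 6 2 0 4 5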